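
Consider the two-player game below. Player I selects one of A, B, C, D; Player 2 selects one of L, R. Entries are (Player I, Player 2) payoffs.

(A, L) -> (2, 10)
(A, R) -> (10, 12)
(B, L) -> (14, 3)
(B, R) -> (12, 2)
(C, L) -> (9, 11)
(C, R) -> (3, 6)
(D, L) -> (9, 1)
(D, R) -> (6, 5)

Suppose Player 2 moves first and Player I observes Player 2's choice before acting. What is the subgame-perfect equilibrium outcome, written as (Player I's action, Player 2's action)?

Player I best-responds to each possible Player 2 move:
- L: BR = B, leader payoff 3.
- R: BR = B, leader payoff 2.
Player 2's induced payoffs are 3, 2, so Player 2 commits to L. Subgame-perfect outcome: (B, L) with payoffs (14, 3).

(B, L)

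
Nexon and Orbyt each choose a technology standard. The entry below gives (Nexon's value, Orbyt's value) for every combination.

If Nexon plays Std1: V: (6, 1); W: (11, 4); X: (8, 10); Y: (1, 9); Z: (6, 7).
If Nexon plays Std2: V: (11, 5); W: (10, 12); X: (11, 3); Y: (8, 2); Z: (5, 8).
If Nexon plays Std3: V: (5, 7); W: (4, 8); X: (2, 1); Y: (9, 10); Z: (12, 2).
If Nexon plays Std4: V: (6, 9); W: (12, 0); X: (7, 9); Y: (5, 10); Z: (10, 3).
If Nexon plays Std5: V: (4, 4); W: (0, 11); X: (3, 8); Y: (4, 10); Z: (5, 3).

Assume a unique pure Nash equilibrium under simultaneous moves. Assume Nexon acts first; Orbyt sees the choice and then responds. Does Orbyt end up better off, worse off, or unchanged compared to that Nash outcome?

Backward induction with Nexon moving first.
- Std1: Orbyt compares 1, 4, 10, 9, 7 and picks X; Nexon would get 8.
- Std2: Orbyt compares 5, 12, 3, 2, 8 and picks W; Nexon would get 10.
- Std3: Orbyt compares 7, 8, 1, 10, 2 and picks Y; Nexon would get 9.
- Std4: Orbyt compares 9, 0, 9, 10, 3 and picks Y; Nexon would get 5.
- Std5: Orbyt compares 4, 11, 8, 10, 3 and picks W; Nexon would get 0.
Maximizing over 8, 10, 9, 5, 0, Nexon chooses Std2. Subgame-perfect outcome: (Std2, W) with payoffs (10, 12).
Now find the simultaneous Nash equilibrium.
Nexon's best replies: V→Std2; W→Std4; X→Std2; Y→Std3; Z→Std3.
Orbyt's best replies: Std1→X; Std2→W; Std3→Y; Std4→Y; Std5→W.
The unique mutual best reply is (Std3, Y), giving (9, 10).
Orbyt earns 12 sequentially versus 10 at the Nash outcome: better off.

better off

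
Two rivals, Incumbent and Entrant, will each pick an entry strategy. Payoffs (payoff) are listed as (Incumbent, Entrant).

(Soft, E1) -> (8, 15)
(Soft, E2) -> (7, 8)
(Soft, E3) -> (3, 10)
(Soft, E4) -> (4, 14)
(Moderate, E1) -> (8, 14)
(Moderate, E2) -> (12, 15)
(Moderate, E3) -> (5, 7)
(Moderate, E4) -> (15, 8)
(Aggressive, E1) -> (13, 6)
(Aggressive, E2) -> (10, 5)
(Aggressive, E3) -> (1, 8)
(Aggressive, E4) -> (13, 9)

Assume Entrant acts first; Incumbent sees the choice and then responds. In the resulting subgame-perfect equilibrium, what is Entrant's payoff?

15

Backward induction with Entrant moving first.
- E1: BR = Aggressive, leader payoff 6.
- E2: BR = Moderate, leader payoff 15.
- E3: BR = Moderate, leader payoff 7.
- E4: BR = Moderate, leader payoff 8.
Entrant's induced payoffs are 6, 15, 7, 8, so Entrant commits to E2. Subgame-perfect outcome: (Moderate, E2) with payoffs (12, 15).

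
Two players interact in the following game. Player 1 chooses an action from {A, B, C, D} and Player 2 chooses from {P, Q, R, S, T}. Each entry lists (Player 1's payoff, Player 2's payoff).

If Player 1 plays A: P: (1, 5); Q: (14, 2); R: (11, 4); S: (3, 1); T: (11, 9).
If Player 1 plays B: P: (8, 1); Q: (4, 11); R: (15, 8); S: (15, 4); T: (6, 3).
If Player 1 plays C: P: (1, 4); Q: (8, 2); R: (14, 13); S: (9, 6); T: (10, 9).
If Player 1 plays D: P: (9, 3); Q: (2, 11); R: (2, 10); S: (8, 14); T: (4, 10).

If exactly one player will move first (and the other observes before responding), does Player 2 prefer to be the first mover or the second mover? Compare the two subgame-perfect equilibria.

second

If Player 1 leads: Player 2's best replies are A→T, B→Q, C→R, D→S; Player 1's induced payoffs 11, 4, 14, 8; outcome (C, R), payoffs (14, 13).
If Player 2 leads: Player 1's best replies are P→D, Q→A, R→B, S→B, T→A; Player 2's induced payoffs 3, 2, 8, 4, 9; outcome (A, T), payoffs (11, 9).
Player 2 gets 9 moving first and 13 moving second, so Player 2 prefers to move second.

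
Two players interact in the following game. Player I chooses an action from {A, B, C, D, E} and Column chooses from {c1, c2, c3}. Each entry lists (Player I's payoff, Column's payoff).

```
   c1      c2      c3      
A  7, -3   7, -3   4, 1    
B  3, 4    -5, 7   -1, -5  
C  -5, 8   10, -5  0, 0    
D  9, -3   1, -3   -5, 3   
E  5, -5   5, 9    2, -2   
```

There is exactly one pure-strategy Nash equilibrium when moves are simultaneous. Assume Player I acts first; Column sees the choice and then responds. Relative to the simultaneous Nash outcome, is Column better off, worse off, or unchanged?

better off

Work backward from Column's decision.
- A: BR = c3, leader payoff 4.
- B: BR = c2, leader payoff -5.
- C: BR = c1, leader payoff -5.
- D: BR = c3, leader payoff -5.
- E: BR = c2, leader payoff 5.
Player I's induced payoffs are 4, -5, -5, -5, 5, so Player I commits to E. Subgame-perfect outcome: (E, c2) with payoffs (5, 9).
Now find the simultaneous Nash equilibrium.
Player I's best replies: c1→D; c2→C; c3→A.
Column's best replies: A→c3; B→c2; C→c1; D→c3; E→c2.
The unique mutual best reply is (A, c3), giving (4, 1).
Column earns 9 sequentially versus 1 at the Nash outcome: better off.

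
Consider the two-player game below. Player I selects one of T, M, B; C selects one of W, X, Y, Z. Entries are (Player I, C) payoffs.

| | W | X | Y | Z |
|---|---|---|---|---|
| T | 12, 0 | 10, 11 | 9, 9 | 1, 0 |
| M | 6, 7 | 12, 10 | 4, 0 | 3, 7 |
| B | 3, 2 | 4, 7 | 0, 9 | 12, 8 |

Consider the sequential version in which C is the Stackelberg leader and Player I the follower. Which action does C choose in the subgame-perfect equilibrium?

Solve by backward induction (C leads).
- W: Player I compares 12, 6, 3 and picks T; C would get 0.
- X: Player I compares 10, 12, 4 and picks M; C would get 10.
- Y: Player I compares 9, 4, 0 and picks T; C would get 9.
- Z: Player I compares 1, 3, 12 and picks B; C would get 8.
Maximizing over 0, 10, 9, 8, C chooses X. Subgame-perfect outcome: (M, X) with payoffs (12, 10).

X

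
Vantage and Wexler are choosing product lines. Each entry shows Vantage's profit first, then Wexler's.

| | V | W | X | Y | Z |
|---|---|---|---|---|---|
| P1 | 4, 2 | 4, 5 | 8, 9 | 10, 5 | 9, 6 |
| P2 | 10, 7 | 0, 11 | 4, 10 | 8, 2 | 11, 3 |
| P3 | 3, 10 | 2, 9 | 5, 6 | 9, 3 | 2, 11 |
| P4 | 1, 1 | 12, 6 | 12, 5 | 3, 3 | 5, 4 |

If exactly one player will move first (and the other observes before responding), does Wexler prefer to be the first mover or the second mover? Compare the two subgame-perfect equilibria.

If Vantage leads: Wexler's best replies are P1→X, P2→W, P3→Z, P4→W; Vantage's induced payoffs 8, 0, 2, 12; outcome (P4, W), payoffs (12, 6).
If Wexler leads: Vantage's best replies are V→P2, W→P4, X→P4, Y→P1, Z→P2; Wexler's induced payoffs 7, 6, 5, 5, 3; outcome (P2, V), payoffs (10, 7).
Wexler gets 7 moving first and 6 moving second, so Wexler prefers to move first.

first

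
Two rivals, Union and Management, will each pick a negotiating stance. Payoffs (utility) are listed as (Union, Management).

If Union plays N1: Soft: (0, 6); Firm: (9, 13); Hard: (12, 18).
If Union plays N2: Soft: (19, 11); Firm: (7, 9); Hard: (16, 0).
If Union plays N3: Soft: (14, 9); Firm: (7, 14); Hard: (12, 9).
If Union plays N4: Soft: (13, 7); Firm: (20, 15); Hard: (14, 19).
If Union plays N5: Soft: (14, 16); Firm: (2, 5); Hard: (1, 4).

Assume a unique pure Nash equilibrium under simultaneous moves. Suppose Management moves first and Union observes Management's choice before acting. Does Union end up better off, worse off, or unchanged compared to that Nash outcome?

better off

Union best-responds to each possible Management move:
- Soft: BR = N2, leader payoff 11.
- Firm: BR = N4, leader payoff 15.
- Hard: BR = N2, leader payoff 0.
Maximizing over 11, 15, 0, Management chooses Firm. Subgame-perfect outcome: (N4, Firm) with payoffs (20, 15).
Now find the simultaneous Nash equilibrium.
Union's best replies: Soft→N2; Firm→N4; Hard→N2.
Management's best replies: N1→Hard; N2→Soft; N3→Firm; N4→Hard; N5→Soft.
Only (N2, Soft) has each player best-responding; Nash payoffs (19, 11).
Union earns 20 sequentially versus 19 at the Nash outcome: better off.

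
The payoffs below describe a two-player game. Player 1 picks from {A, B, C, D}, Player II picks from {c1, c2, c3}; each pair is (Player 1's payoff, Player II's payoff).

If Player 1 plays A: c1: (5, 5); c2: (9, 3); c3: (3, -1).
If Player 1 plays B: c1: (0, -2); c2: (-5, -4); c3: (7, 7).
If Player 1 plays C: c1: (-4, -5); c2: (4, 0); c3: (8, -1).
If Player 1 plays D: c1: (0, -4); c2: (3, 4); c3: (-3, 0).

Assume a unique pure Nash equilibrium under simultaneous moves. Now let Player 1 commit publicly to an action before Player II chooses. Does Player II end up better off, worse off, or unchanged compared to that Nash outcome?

Player II best-responds to each possible Player 1 move:
- A → Player II plays c1 (best of 5, 3, -1); Player 1 gets 5.
- B → Player II plays c3 (best of -2, -4, 7); Player 1 gets 7.
- C → Player II plays c2 (best of -5, 0, -1); Player 1 gets 4.
- D → Player II plays c2 (best of -4, 4, 0); Player 1 gets 3.
Maximizing over 5, 7, 4, 3, Player 1 chooses B. Subgame-perfect outcome: (B, c3) with payoffs (7, 7).
Now find the simultaneous Nash equilibrium.
Player 1's best replies: c1→A; c2→A; c3→C.
Player II's best replies: A→c1; B→c3; C→c2; D→c2.
The unique mutual best reply is (A, c1), giving (5, 5).
Player II earns 7 sequentially versus 5 at the Nash outcome: better off.

better off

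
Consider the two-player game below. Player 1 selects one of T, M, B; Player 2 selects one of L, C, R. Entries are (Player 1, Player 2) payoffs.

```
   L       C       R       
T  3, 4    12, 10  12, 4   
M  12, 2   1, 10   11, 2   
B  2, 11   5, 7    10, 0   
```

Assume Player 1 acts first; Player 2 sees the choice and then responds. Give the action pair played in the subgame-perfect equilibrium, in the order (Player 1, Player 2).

Work backward from Player 2's decision.
- T: BR = C, leader payoff 12.
- M: BR = C, leader payoff 1.
- B: BR = L, leader payoff 2.
Among 12, 1, 2, the best is 12 at T. Subgame-perfect outcome: (T, C) with payoffs (12, 10).

(T, C)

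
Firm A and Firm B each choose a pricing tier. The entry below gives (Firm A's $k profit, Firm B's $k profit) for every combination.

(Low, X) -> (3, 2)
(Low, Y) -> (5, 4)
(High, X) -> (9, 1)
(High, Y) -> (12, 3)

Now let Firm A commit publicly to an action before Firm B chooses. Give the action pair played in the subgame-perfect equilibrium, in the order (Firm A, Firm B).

(High, Y)

Firm B best-responds to each possible Firm A move:
- Low → Firm B plays Y (best of 2, 4); Firm A gets 5.
- High → Firm B plays Y (best of 1, 3); Firm A gets 12.
Among 5, 12, the best is 12 at High. Subgame-perfect outcome: (High, Y) with payoffs (12, 3).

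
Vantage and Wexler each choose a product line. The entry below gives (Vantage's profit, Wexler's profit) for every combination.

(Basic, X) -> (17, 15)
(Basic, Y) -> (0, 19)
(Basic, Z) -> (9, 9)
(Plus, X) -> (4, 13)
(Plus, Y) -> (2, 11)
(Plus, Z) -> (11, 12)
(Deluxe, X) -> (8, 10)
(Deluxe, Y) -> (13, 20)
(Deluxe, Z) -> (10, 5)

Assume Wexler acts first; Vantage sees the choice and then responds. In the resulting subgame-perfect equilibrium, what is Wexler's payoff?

Work backward from Vantage's decision.
- X → Vantage plays Basic (best of 17, 4, 8); Wexler gets 15.
- Y → Vantage plays Deluxe (best of 0, 2, 13); Wexler gets 20.
- Z → Vantage plays Plus (best of 9, 11, 10); Wexler gets 12.
Maximizing over 15, 20, 12, Wexler chooses Y. Subgame-perfect outcome: (Deluxe, Y) with payoffs (13, 20).

20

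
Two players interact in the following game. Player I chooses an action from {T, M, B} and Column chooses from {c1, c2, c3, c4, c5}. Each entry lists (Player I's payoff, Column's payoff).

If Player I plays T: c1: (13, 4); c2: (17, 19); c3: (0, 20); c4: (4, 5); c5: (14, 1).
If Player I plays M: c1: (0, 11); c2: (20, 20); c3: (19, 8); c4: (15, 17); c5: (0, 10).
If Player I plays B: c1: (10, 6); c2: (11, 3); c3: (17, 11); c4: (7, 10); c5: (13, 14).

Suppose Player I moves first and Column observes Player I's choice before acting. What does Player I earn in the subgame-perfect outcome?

20

Column best-responds to each possible Player I move:
- T: BR = c3, leader payoff 0.
- M: BR = c2, leader payoff 20.
- B: BR = c5, leader payoff 13.
Maximizing over 0, 20, 13, Player I chooses M. Subgame-perfect outcome: (M, c2) with payoffs (20, 20).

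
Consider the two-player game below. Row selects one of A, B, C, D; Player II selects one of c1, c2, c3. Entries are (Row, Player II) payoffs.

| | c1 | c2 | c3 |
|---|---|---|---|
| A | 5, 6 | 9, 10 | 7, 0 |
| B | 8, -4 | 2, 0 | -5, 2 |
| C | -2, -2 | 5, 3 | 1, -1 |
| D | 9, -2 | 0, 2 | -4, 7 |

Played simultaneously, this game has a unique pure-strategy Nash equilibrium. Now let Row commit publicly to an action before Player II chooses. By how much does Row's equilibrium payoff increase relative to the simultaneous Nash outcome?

0

Work backward from Player II's decision.
- A: BR = c2, leader payoff 9.
- B: BR = c3, leader payoff -5.
- C: BR = c2, leader payoff 5.
- D: BR = c3, leader payoff -4.
Maximizing over 9, -5, 5, -4, Row chooses A. Subgame-perfect outcome: (A, c2) with payoffs (9, 10).
For the simultaneous game, intersect best replies.
Row's best replies: c1→D; c2→A; c3→A.
Player II's best replies: A→c2; B→c3; C→c2; D→c3.
Only (A, c2) has each player best-responding; Nash payoffs (9, 10).
Row's commitment gain: 9 − 9 = 0.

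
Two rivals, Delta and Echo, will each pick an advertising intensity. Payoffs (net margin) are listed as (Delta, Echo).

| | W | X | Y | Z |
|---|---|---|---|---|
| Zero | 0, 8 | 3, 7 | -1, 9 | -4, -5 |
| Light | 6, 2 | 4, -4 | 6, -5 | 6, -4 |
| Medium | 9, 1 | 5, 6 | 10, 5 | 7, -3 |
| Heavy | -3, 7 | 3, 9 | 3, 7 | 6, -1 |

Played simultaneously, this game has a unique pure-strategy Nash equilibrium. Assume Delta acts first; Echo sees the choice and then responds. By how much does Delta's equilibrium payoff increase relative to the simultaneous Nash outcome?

Echo best-responds to each possible Delta move:
- Zero: Echo compares 8, 7, 9, -5 and picks Y; Delta would get -1.
- Light: Echo compares 2, -4, -5, -4 and picks W; Delta would get 6.
- Medium: Echo compares 1, 6, 5, -3 and picks X; Delta would get 5.
- Heavy: Echo compares 7, 9, 7, -1 and picks X; Delta would get 3.
Maximizing over -1, 6, 5, 3, Delta chooses Light. Subgame-perfect outcome: (Light, W) with payoffs (6, 2).
For the simultaneous game, intersect best replies.
Delta's best replies: W→Medium; X→Medium; Y→Medium; Z→Medium.
Echo's best replies: Zero→Y; Light→W; Medium→X; Heavy→X.
The unique mutual best reply is (Medium, X), giving (5, 6).
Delta's commitment gain: 6 − 5 = 1.

1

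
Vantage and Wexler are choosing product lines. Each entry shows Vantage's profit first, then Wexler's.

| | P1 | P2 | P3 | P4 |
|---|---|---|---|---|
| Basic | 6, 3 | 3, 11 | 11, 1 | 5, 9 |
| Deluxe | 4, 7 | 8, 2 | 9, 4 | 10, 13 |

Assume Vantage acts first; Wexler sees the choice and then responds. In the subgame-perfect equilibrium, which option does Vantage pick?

Deluxe

Wexler best-responds to each possible Vantage move:
- Basic → Wexler plays P2 (best of 3, 11, 1, 9); Vantage gets 3.
- Deluxe → Wexler plays P4 (best of 7, 2, 4, 13); Vantage gets 10.
Maximizing over 3, 10, Vantage chooses Deluxe. Subgame-perfect outcome: (Deluxe, P4) with payoffs (10, 13).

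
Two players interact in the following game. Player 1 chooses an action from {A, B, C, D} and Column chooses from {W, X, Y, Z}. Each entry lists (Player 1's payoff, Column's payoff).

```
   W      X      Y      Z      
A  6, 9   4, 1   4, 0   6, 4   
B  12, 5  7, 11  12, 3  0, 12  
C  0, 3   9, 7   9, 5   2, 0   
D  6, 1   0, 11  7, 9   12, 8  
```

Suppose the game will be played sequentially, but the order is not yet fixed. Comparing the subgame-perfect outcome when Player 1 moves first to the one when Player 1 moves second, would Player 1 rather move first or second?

second

If Player 1 leads: Column's best replies are A→W, B→Z, C→X, D→X; Player 1's induced payoffs 6, 0, 9, 0; outcome (C, X), payoffs (9, 7).
If Column leads: Player 1's best replies are W→B, X→C, Y→B, Z→D; Column's induced payoffs 5, 7, 3, 8; outcome (D, Z), payoffs (12, 8).
Player 1 gets 9 moving first and 12 moving second, so Player 1 prefers to move second.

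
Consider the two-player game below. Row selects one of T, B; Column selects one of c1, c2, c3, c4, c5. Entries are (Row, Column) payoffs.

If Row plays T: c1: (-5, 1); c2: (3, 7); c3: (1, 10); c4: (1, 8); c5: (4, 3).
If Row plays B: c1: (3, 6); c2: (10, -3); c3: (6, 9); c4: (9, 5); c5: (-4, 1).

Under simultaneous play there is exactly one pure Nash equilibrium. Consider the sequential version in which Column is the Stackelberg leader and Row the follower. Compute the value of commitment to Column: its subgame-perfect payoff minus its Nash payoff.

Work backward from Row's decision.
- c1: BR = B, leader payoff 6.
- c2: BR = B, leader payoff -3.
- c3: BR = B, leader payoff 9.
- c4: BR = B, leader payoff 5.
- c5: BR = T, leader payoff 3.
Column's induced payoffs are 6, -3, 9, 5, 3, so Column commits to c3. Subgame-perfect outcome: (B, c3) with payoffs (6, 9).
Now find the simultaneous Nash equilibrium.
Row's best replies: c1→B; c2→B; c3→B; c4→B; c5→T.
Column's best replies: T→c3; B→c3.
Only (B, c3) has each player best-responding; Nash payoffs (6, 9).
Column's commitment gain: 9 − 9 = 0.

0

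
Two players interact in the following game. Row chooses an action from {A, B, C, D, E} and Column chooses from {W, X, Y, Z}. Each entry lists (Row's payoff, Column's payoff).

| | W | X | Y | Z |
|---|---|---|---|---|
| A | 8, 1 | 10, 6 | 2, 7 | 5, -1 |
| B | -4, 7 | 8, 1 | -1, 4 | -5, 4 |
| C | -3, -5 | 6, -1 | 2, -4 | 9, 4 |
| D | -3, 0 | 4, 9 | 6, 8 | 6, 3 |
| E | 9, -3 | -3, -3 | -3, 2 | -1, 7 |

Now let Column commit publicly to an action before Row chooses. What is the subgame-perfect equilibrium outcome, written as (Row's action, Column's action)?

Backward induction with Column moving first.
- W: Row compares 8, -4, -3, -3, 9 and picks E; Column would get -3.
- X: Row compares 10, 8, 6, 4, -3 and picks A; Column would get 6.
- Y: Row compares 2, -1, 2, 6, -3 and picks D; Column would get 8.
- Z: Row compares 5, -5, 9, 6, -1 and picks C; Column would get 4.
Column's induced payoffs are -3, 6, 8, 4, so Column commits to Y. Subgame-perfect outcome: (D, Y) with payoffs (6, 8).

(D, Y)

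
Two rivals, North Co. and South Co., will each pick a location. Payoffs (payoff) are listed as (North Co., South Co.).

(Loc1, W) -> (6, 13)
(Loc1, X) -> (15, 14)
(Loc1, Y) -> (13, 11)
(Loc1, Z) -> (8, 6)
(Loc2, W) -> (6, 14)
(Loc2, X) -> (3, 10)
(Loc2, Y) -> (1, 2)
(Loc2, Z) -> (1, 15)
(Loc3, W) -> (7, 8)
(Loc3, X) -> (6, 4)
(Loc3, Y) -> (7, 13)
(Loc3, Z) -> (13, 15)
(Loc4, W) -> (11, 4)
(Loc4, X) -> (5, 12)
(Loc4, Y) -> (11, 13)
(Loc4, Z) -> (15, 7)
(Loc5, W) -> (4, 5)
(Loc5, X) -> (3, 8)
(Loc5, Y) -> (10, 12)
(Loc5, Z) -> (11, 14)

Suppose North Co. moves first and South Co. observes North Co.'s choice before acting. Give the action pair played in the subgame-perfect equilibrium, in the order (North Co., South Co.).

(Loc1, X)

Work backward from South Co.'s decision.
- Loc1 → South Co. plays X (best of 13, 14, 11, 6); North Co. gets 15.
- Loc2 → South Co. plays Z (best of 14, 10, 2, 15); North Co. gets 1.
- Loc3 → South Co. plays Z (best of 8, 4, 13, 15); North Co. gets 13.
- Loc4 → South Co. plays Y (best of 4, 12, 13, 7); North Co. gets 11.
- Loc5 → South Co. plays Z (best of 5, 8, 12, 14); North Co. gets 11.
North Co.'s induced payoffs are 15, 1, 13, 11, 11, so North Co. commits to Loc1. Subgame-perfect outcome: (Loc1, X) with payoffs (15, 14).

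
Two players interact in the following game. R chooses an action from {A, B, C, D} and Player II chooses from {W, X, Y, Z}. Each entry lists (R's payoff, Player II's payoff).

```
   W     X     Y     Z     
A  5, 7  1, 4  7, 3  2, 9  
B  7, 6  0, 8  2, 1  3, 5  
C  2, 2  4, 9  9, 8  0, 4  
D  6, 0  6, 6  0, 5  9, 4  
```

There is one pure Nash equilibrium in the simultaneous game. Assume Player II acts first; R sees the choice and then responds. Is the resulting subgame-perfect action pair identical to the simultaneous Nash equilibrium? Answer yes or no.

no

Solve by backward induction (Player II leads).
- W: R compares 5, 7, 2, 6 and picks B; Player II would get 6.
- X: R compares 1, 0, 4, 6 and picks D; Player II would get 6.
- Y: R compares 7, 2, 9, 0 and picks C; Player II would get 8.
- Z: R compares 2, 3, 0, 9 and picks D; Player II would get 4.
Player II's induced payoffs are 6, 6, 8, 4, so Player II commits to Y. Subgame-perfect outcome: (C, Y) with payoffs (9, 8).
For the simultaneous game, intersect best replies.
R's best replies: W→B; X→D; Y→C; Z→D.
Player II's best replies: A→Z; B→X; C→X; D→X.
The unique mutual best reply is (D, X), giving (6, 6).
Sequential outcome (C, Y) differs from the Nash profile (D, X).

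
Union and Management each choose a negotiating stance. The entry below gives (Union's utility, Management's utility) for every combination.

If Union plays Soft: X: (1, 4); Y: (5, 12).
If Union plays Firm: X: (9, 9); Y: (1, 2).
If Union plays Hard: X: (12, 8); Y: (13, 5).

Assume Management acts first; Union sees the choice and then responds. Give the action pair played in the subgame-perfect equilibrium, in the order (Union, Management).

(Hard, X)

Work backward from Union's decision.
- X: BR = Hard, leader payoff 8.
- Y: BR = Hard, leader payoff 5.
Maximizing over 8, 5, Management chooses X. Subgame-perfect outcome: (Hard, X) with payoffs (12, 8).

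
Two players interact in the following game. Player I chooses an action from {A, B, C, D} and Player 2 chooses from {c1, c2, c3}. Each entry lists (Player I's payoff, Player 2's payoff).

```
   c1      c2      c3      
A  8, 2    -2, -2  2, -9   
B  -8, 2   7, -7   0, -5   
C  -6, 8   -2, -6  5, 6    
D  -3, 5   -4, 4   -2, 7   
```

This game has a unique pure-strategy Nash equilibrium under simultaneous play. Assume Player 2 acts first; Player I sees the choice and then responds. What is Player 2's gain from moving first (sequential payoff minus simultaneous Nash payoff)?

4

Work backward from Player I's decision.
- c1: Player I compares 8, -8, -6, -3 and picks A; Player 2 would get 2.
- c2: Player I compares -2, 7, -2, -4 and picks B; Player 2 would get -7.
- c3: Player I compares 2, 0, 5, -2 and picks C; Player 2 would get 6.
Maximizing over 2, -7, 6, Player 2 chooses c3. Subgame-perfect outcome: (C, c3) with payoffs (5, 6).
Under simultaneous play:
Player I's best replies: c1→A; c2→B; c3→C.
Player 2's best replies: A→c1; B→c1; C→c1; D→c3.
Only (A, c1) has each player best-responding; Nash payoffs (8, 2).
Player 2's commitment gain: 6 − 2 = 4.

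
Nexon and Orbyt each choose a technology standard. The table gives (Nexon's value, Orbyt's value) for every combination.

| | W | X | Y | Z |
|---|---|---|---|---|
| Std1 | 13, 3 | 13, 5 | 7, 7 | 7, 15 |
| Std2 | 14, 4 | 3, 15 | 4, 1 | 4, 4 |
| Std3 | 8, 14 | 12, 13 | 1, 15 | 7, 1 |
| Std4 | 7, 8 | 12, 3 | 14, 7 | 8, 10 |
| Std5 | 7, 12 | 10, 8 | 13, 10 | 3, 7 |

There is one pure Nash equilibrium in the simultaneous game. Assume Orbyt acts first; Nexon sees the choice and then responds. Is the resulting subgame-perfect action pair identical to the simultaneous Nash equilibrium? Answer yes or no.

yes

Nexon best-responds to each possible Orbyt move:
- W: Nexon compares 13, 14, 8, 7, 7 and picks Std2; Orbyt would get 4.
- X: Nexon compares 13, 3, 12, 12, 10 and picks Std1; Orbyt would get 5.
- Y: Nexon compares 7, 4, 1, 14, 13 and picks Std4; Orbyt would get 7.
- Z: Nexon compares 7, 4, 7, 8, 3 and picks Std4; Orbyt would get 10.
Orbyt's induced payoffs are 4, 5, 7, 10, so Orbyt commits to Z. Subgame-perfect outcome: (Std4, Z) with payoffs (8, 10).
Now find the simultaneous Nash equilibrium.
Nexon's best replies: W→Std2; X→Std1; Y→Std4; Z→Std4.
Orbyt's best replies: Std1→Z; Std2→X; Std3→Y; Std4→Z; Std5→W.
The unique mutual best reply is (Std4, Z), giving (8, 10).
Sequential outcome (Std4, Z) coincides with the Nash profile (Std4, Z).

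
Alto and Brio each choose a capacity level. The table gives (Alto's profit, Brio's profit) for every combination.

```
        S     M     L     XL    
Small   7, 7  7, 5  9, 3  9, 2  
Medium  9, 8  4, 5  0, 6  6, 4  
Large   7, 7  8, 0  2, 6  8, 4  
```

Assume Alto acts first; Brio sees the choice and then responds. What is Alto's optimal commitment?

Medium

Backward induction with Alto moving first.
- Small: BR = S, leader payoff 7.
- Medium: BR = S, leader payoff 9.
- Large: BR = S, leader payoff 7.
Maximizing over 7, 9, 7, Alto chooses Medium. Subgame-perfect outcome: (Medium, S) with payoffs (9, 8).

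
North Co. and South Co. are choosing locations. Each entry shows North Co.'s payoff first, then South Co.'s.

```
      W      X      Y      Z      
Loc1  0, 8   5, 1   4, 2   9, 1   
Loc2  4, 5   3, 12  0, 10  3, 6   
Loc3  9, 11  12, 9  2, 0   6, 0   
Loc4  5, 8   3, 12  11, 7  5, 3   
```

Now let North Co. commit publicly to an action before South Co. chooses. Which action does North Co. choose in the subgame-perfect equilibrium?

Loc3

Solve by backward induction (North Co. leads).
- Loc1 → South Co. plays W (best of 8, 1, 2, 1); North Co. gets 0.
- Loc2 → South Co. plays X (best of 5, 12, 10, 6); North Co. gets 3.
- Loc3 → South Co. plays W (best of 11, 9, 0, 0); North Co. gets 9.
- Loc4 → South Co. plays X (best of 8, 12, 7, 3); North Co. gets 3.
Among 0, 3, 9, 3, the best is 9 at Loc3. Subgame-perfect outcome: (Loc3, W) with payoffs (9, 11).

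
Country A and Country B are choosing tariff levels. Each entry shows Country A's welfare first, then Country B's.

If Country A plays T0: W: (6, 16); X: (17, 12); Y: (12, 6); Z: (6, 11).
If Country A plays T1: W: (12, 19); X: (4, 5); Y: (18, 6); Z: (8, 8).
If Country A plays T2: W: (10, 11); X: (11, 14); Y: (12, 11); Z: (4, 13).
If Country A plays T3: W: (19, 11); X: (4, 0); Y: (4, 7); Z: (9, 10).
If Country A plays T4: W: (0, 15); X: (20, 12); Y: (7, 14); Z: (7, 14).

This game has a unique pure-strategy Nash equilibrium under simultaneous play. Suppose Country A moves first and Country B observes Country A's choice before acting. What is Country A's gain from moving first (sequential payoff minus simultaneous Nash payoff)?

0

Work backward from Country B's decision.
- T0 → Country B plays W (best of 16, 12, 6, 11); Country A gets 6.
- T1 → Country B plays W (best of 19, 5, 6, 8); Country A gets 12.
- T2 → Country B plays X (best of 11, 14, 11, 13); Country A gets 11.
- T3 → Country B plays W (best of 11, 0, 7, 10); Country A gets 19.
- T4 → Country B plays W (best of 15, 12, 14, 14); Country A gets 0.
Among 6, 12, 11, 19, 0, the best is 19 at T3. Subgame-perfect outcome: (T3, W) with payoffs (19, 11).
Now find the simultaneous Nash equilibrium.
Country A's best replies: W→T3; X→T4; Y→T1; Z→T3.
Country B's best replies: T0→W; T1→W; T2→X; T3→W; T4→W.
The unique mutual best reply is (T3, W), giving (19, 11).
Country A's commitment gain: 19 − 19 = 0.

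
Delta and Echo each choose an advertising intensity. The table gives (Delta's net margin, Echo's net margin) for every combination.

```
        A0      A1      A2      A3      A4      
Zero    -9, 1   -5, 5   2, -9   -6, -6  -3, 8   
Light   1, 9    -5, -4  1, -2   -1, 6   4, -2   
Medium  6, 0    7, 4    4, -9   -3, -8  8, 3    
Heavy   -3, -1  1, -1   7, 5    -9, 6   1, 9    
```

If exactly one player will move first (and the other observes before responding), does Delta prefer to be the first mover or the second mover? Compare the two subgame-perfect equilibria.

If Delta leads: Echo's best replies are Zero→A4, Light→A0, Medium→A1, Heavy→A4; Delta's induced payoffs -3, 1, 7, 1; outcome (Medium, A1), payoffs (7, 4).
If Echo leads: Delta's best replies are A0→Medium, A1→Medium, A2→Heavy, A3→Light, A4→Medium; Echo's induced payoffs 0, 4, 5, 6, 3; outcome (Light, A3), payoffs (-1, 6).
Delta gets 7 moving first and -1 moving second, so Delta prefers to move first.

first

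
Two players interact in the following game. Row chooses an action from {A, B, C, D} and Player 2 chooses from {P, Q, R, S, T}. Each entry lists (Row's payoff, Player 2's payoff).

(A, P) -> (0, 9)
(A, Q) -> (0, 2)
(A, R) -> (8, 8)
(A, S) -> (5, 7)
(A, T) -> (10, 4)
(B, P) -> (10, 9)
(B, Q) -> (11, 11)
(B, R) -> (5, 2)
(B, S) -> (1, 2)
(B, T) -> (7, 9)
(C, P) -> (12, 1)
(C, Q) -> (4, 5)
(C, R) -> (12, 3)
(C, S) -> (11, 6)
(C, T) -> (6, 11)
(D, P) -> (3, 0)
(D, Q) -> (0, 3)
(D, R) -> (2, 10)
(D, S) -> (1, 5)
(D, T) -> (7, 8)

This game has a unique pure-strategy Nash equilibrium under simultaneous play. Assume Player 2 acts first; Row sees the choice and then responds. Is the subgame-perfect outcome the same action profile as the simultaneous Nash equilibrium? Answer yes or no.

yes

Solve by backward induction (Player 2 leads).
- P: Row compares 0, 10, 12, 3 and picks C; Player 2 would get 1.
- Q: Row compares 0, 11, 4, 0 and picks B; Player 2 would get 11.
- R: Row compares 8, 5, 12, 2 and picks C; Player 2 would get 3.
- S: Row compares 5, 1, 11, 1 and picks C; Player 2 would get 6.
- T: Row compares 10, 7, 6, 7 and picks A; Player 2 would get 4.
Player 2's induced payoffs are 1, 11, 3, 6, 4, so Player 2 commits to Q. Subgame-perfect outcome: (B, Q) with payoffs (11, 11).
Now find the simultaneous Nash equilibrium.
Row's best replies: P→C; Q→B; R→C; S→C; T→A.
Player 2's best replies: A→P; B→Q; C→T; D→R.
The unique mutual best reply is (B, Q), giving (11, 11).
Sequential outcome (B, Q) coincides with the Nash profile (B, Q).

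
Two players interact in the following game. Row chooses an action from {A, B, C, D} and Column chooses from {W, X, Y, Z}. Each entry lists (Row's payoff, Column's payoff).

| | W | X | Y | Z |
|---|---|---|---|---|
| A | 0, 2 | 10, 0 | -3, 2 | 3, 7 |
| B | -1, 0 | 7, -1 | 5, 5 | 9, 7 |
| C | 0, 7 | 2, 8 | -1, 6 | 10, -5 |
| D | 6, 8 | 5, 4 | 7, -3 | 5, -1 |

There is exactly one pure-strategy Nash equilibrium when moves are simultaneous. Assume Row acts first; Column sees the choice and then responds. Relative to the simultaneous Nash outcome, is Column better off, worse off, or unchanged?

Solve by backward induction (Row leads).
- A: BR = Z, leader payoff 3.
- B: BR = Z, leader payoff 9.
- C: BR = X, leader payoff 2.
- D: BR = W, leader payoff 6.
Row's induced payoffs are 3, 9, 2, 6, so Row commits to B. Subgame-perfect outcome: (B, Z) with payoffs (9, 7).
For the simultaneous game, intersect best replies.
Row's best replies: W→D; X→A; Y→D; Z→C.
Column's best replies: A→Z; B→Z; C→X; D→W.
Only (D, W) has each player best-responding; Nash payoffs (6, 8).
Column earns 7 sequentially versus 8 at the Nash outcome: worse off.

worse off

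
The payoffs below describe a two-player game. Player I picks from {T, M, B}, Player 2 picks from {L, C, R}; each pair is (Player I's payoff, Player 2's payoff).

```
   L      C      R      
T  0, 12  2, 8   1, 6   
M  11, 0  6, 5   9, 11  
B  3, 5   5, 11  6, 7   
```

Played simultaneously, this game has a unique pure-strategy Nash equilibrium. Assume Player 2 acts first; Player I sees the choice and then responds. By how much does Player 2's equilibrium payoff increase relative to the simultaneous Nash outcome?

0

Backward induction with Player 2 moving first.
- L: BR = M, leader payoff 0.
- C: BR = M, leader payoff 5.
- R: BR = M, leader payoff 11.
Player 2's induced payoffs are 0, 5, 11, so Player 2 commits to R. Subgame-perfect outcome: (M, R) with payoffs (9, 11).
For the simultaneous game, intersect best replies.
Player I's best replies: L→M; C→M; R→M.
Player 2's best replies: T→L; M→R; B→C.
The unique mutual best reply is (M, R), giving (9, 11).
Player 2's commitment gain: 11 − 11 = 0.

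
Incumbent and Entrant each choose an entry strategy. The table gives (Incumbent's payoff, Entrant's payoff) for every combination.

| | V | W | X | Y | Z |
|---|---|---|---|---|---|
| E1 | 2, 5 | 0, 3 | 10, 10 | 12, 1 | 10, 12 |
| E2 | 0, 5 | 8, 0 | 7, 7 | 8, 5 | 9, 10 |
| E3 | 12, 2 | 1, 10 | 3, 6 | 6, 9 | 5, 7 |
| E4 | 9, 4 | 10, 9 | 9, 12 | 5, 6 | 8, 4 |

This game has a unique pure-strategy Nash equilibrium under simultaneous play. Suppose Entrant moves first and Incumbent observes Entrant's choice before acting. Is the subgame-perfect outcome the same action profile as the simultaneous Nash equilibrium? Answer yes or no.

yes

Solve by backward induction (Entrant leads).
- V: Incumbent compares 2, 0, 12, 9 and picks E3; Entrant would get 2.
- W: Incumbent compares 0, 8, 1, 10 and picks E4; Entrant would get 9.
- X: Incumbent compares 10, 7, 3, 9 and picks E1; Entrant would get 10.
- Y: Incumbent compares 12, 8, 6, 5 and picks E1; Entrant would get 1.
- Z: Incumbent compares 10, 9, 5, 8 and picks E1; Entrant would get 12.
Maximizing over 2, 9, 10, 1, 12, Entrant chooses Z. Subgame-perfect outcome: (E1, Z) with payoffs (10, 12).
Under simultaneous play:
Incumbent's best replies: V→E3; W→E4; X→E1; Y→E1; Z→E1.
Entrant's best replies: E1→Z; E2→Z; E3→W; E4→X.
Only (E1, Z) has each player best-responding; Nash payoffs (10, 12).
Sequential outcome (E1, Z) coincides with the Nash profile (E1, Z).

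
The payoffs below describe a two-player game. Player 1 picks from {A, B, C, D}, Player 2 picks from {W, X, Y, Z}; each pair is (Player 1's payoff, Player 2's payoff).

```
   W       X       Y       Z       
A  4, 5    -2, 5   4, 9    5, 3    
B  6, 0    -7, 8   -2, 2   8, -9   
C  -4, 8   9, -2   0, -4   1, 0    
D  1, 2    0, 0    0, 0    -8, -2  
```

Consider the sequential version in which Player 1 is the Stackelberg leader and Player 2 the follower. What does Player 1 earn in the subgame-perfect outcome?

4

Backward induction with Player 1 moving first.
- A: Player 2 compares 5, 5, 9, 3 and picks Y; Player 1 would get 4.
- B: Player 2 compares 0, 8, 2, -9 and picks X; Player 1 would get -7.
- C: Player 2 compares 8, -2, -4, 0 and picks W; Player 1 would get -4.
- D: Player 2 compares 2, 0, 0, -2 and picks W; Player 1 would get 1.
Among 4, -7, -4, 1, the best is 4 at A. Subgame-perfect outcome: (A, Y) with payoffs (4, 9).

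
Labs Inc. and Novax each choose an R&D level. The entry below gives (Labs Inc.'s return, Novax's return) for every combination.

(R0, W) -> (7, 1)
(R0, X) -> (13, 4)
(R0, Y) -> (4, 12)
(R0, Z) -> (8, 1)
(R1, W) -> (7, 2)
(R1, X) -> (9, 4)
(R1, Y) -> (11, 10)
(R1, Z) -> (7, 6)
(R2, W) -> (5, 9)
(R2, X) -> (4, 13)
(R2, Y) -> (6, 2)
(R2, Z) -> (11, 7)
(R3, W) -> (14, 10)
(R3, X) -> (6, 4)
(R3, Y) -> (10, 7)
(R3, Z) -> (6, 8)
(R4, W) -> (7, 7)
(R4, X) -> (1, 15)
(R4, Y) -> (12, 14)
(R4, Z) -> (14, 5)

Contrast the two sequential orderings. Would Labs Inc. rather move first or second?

first

If Labs Inc. leads: Novax's best replies are R0→Y, R1→Y, R2→X, R3→W, R4→X; Labs Inc.'s induced payoffs 4, 11, 4, 14, 1; outcome (R3, W), payoffs (14, 10).
If Novax leads: Labs Inc.'s best replies are W→R3, X→R0, Y→R4, Z→R4; Novax's induced payoffs 10, 4, 14, 5; outcome (R4, Y), payoffs (12, 14).
Labs Inc. gets 14 moving first and 12 moving second, so Labs Inc. prefers to move first.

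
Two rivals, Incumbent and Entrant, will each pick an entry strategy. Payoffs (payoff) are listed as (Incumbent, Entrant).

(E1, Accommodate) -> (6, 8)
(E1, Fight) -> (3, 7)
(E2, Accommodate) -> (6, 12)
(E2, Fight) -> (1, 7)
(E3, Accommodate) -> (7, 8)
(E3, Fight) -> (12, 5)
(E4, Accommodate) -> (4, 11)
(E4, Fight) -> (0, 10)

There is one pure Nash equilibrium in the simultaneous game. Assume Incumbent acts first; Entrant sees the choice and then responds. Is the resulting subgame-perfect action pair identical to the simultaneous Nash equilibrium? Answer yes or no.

Entrant best-responds to each possible Incumbent move:
- E1 → Entrant plays Accommodate (best of 8, 7); Incumbent gets 6.
- E2 → Entrant plays Accommodate (best of 12, 7); Incumbent gets 6.
- E3 → Entrant plays Accommodate (best of 8, 5); Incumbent gets 7.
- E4 → Entrant plays Accommodate (best of 11, 10); Incumbent gets 4.
Among 6, 6, 7, 4, the best is 7 at E3. Subgame-perfect outcome: (E3, Accommodate) with payoffs (7, 8).
Under simultaneous play:
Incumbent's best replies: Accommodate→E3; Fight→E3.
Entrant's best replies: E1→Accommodate; E2→Accommodate; E3→Accommodate; E4→Accommodate.
The unique mutual best reply is (E3, Accommodate), giving (7, 8).
Sequential outcome (E3, Accommodate) coincides with the Nash profile (E3, Accommodate).

yes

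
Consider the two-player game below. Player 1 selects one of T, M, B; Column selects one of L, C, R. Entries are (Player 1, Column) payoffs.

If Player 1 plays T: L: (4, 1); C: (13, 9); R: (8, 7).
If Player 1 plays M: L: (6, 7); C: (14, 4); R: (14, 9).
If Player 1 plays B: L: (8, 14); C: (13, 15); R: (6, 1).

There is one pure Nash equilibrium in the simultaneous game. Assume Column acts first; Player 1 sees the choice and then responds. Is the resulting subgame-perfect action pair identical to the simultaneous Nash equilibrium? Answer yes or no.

Solve by backward induction (Column leads).
- L: BR = B, leader payoff 14.
- C: BR = M, leader payoff 4.
- R: BR = M, leader payoff 9.
Among 14, 4, 9, the best is 14 at L. Subgame-perfect outcome: (B, L) with payoffs (8, 14).
Now find the simultaneous Nash equilibrium.
Player 1's best replies: L→B; C→M; R→M.
Column's best replies: T→C; M→R; B→C.
Only (M, R) has each player best-responding; Nash payoffs (14, 9).
Sequential outcome (B, L) differs from the Nash profile (M, R).

no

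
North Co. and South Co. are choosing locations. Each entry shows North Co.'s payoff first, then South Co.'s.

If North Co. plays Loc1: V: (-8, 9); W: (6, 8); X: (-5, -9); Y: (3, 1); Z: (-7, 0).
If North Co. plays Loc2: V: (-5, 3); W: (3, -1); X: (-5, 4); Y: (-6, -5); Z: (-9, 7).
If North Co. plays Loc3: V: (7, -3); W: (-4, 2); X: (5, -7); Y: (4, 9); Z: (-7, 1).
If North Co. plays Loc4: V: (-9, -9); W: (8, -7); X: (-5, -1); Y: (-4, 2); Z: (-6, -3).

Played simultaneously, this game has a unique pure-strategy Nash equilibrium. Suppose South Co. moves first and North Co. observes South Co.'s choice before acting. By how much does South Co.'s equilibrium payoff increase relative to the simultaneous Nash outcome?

Work backward from North Co.'s decision.
- V → North Co. plays Loc3 (best of -8, -5, 7, -9); South Co. gets -3.
- W → North Co. plays Loc4 (best of 6, 3, -4, 8); South Co. gets -7.
- X → North Co. plays Loc3 (best of -5, -5, 5, -5); South Co. gets -7.
- Y → North Co. plays Loc3 (best of 3, -6, 4, -4); South Co. gets 9.
- Z → North Co. plays Loc4 (best of -7, -9, -7, -6); South Co. gets -3.
South Co.'s induced payoffs are -3, -7, -7, 9, -3, so South Co. commits to Y. Subgame-perfect outcome: (Loc3, Y) with payoffs (4, 9).
Under simultaneous play:
North Co.'s best replies: V→Loc3; W→Loc4; X→Loc3; Y→Loc3; Z→Loc4.
South Co.'s best replies: Loc1→V; Loc2→Z; Loc3→Y; Loc4→Y.
The unique mutual best reply is (Loc3, Y), giving (4, 9).
South Co.'s commitment gain: 9 − 9 = 0.

0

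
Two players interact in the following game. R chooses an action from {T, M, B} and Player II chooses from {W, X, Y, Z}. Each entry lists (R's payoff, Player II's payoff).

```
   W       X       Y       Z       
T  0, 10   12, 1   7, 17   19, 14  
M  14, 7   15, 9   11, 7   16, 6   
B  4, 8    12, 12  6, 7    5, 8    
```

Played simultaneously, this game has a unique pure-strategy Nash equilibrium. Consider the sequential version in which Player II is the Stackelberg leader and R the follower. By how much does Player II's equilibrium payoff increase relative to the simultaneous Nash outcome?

5

Solve by backward induction (Player II leads).
- W → R plays M (best of 0, 14, 4); Player II gets 7.
- X → R plays M (best of 12, 15, 12); Player II gets 9.
- Y → R plays M (best of 7, 11, 6); Player II gets 7.
- Z → R plays T (best of 19, 16, 5); Player II gets 14.
Maximizing over 7, 9, 7, 14, Player II chooses Z. Subgame-perfect outcome: (T, Z) with payoffs (19, 14).
For the simultaneous game, intersect best replies.
R's best replies: W→M; X→M; Y→M; Z→T.
Player II's best replies: T→Y; M→X; B→X.
Only (M, X) has each player best-responding; Nash payoffs (15, 9).
Player II's commitment gain: 14 − 9 = 5.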